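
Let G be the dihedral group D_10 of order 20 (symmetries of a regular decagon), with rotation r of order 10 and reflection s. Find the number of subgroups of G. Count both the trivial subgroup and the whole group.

|G| = 20, so by Lagrange every subgroup order divides 20. Divisors: 1, 2, 4, 5, 10, 20.
Subgroups by order — order 1: 1; order 2: 11; order 4: 5; order 5: 1; order 10: 3; order 20: 1.
Total: 1 + 11 + 5 + 1 + 3 + 1 = 22.

22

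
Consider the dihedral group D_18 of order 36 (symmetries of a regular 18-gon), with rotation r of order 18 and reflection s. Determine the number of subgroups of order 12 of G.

|G| = 36 and 12 | 36, so subgroups of order 12 are possible by Lagrange.
The subgroups of order 12 are: {e, r^3, r^6, r^9, r^12, r^15, rs, r^4s, r^7s, r^10s, r^13s, r^16s}; {e, r^3, r^6, r^9, r^12, r^15, r^2s, r^5s, r^8s, r^11s, r^14s, r^17s}; {e, r^3, r^6, r^9, r^12, r^15, s, r^3s, r^6s, r^9s, r^12s, r^15s}.
So G has 3 subgroups of order 12.

3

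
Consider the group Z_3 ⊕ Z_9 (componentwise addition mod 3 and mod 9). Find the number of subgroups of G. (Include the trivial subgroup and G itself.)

|G| = 27, so by Lagrange every subgroup order divides 27. Divisors: 1, 3, 9, 27.
Subgroups by order — order 1: 1; order 3: 4; order 9: 4; order 27: 1.
Total: 1 + 4 + 4 + 1 = 10.

10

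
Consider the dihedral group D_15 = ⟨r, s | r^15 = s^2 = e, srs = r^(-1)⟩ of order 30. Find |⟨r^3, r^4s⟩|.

10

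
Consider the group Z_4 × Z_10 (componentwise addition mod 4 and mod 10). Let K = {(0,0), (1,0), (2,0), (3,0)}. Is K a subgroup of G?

Yes

|K| = 4 divides |G| = 40, consistent with Lagrange.
K contains the identity, every element's inverse is in K, and K is closed under +: it is a subgroup.
In fact K = ⟨(1,0)⟩.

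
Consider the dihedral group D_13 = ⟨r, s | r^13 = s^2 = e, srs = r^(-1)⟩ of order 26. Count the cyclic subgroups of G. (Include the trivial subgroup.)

A cyclic subgroup of order d is generated by each of its φ(d) elements of order d, so the cyclic subgroups of order d number (#elements of order d)/φ(d).
Cyclic subgroups by order — order 1: 1; order 2: 13; order 13: 1.
Total: 15.

15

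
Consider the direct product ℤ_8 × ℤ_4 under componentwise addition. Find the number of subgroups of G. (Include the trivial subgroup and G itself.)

22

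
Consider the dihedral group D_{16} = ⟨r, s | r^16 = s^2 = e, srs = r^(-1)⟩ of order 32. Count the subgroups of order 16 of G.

3

|G| = 32 and 16 | 32, so subgroups of order 16 are possible by Lagrange.
The subgroups of order 16 are: {e, r, r^2, r^3, r^4, r^5, r^6, r^7, r^8, r^9, r^10, r^11, r^12, r^13, r^14, r^15}; {e, r^2, r^4, r^6, r^8, r^10, r^12, r^14, s, r^2s, r^4s, r^6s, r^8s, r^10s, r^12s, r^14s}; {e, r^2, r^4, r^6, r^8, r^10, r^12, r^14, rs, r^3s, r^5s, r^7s, r^9s, r^11s, r^13s, r^15s}.
So G has 3 subgroups of order 16.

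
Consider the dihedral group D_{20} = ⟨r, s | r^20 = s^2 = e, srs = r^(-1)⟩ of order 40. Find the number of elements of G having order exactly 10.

The elements of order 10 are: r^2, r^6, r^14, r^18.
That's 4.

4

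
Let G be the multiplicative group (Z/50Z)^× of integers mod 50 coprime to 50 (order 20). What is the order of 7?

4

Compute successive powers of 7 mod 50: 7, 49, 43, 1; 7^4 ≡ 1 (mod 50).
So |⟨7⟩| = 4.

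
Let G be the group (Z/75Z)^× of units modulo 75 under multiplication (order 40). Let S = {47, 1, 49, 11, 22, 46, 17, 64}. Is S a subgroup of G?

No

64 ∈ S but its inverse 34 ∉ S, so S is not a subgroup.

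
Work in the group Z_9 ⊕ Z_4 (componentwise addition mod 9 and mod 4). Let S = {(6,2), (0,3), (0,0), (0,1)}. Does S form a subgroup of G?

No

(6,2) ∈ S but its inverse (3,2) ∉ S, so S is not a subgroup.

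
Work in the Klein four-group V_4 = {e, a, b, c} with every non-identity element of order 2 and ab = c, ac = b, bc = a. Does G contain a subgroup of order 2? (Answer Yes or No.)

Yes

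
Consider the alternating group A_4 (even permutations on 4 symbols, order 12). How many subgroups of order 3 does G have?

|G| = 12 and 3 | 12, so subgroups of order 3 are possible by Lagrange.
The subgroups of order 3 are: {e, (1 2 3), (1 3 2)}; {e, (1 2 4), (1 4 2)}; {e, (1 3 4), (1 4 3)}; {e, (2 3 4), (2 4 3)}.
So G has 4 subgroups of order 3.

4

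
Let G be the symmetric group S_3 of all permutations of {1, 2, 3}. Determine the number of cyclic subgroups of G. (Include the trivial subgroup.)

5

Each element a generates a cyclic subgroup ⟨a⟩; distinct elements may generate the same one (a cyclic group of order d has φ(d) generators).
Cyclic subgroups by order — order 1: 1; order 2: 3; order 3: 1.
Total: 5.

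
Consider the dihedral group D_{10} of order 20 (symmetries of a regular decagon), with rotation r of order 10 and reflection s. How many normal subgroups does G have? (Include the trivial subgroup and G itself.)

7

G has 22 subgroups. Checking conjugation-invariance by order — order 1: 1/1 normal; order 2: 1/11 normal; order 4: 0/5 normal; order 5: 1/1 normal; order 10: 3/3 normal; order 20: 1/1 normal.
Total normal subgroups: 7.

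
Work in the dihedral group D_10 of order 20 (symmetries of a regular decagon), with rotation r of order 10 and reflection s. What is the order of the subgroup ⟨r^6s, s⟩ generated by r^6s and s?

|⟨r^6s⟩| = 2 and |⟨s⟩| = 2, so |H| is a multiple of lcm(2, 2) = 2 and divides |G| = 20.
Closing under the operation: H = {e, r^2, r^4, r^6, r^8, s, r^2s, r^4s, r^6s, r^8s}, so |H| = 10.

10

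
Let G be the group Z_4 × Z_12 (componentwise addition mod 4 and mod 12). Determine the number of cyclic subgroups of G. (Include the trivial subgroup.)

20

A cyclic subgroup of order d is generated by each of its φ(d) elements of order d, so the cyclic subgroups of order d number (#elements of order d)/φ(d).
Cyclic subgroups by order — order 1: 1; order 2: 3; order 3: 1; order 4: 6; order 6: 3; order 12: 6.
Total: 20.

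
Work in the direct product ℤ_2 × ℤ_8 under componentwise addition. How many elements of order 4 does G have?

4

An element (a,b) has order lcm(ord(a), ord(b)); count pairs with lcm equal to 4.
Enumerating gives 4 such elements.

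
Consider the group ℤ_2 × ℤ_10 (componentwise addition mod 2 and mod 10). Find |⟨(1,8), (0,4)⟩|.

|⟨(1,8)⟩| = 10 and |⟨(0,4)⟩| = 5, so |H| is a multiple of lcm(10, 5) = 10 and divides |G| = 20.
Closing under the operation: H = {(0,0), (0,2), (0,4), (0,6), (0,8), (1,0), (1,2), (1,4), (1,6), (1,8)}, so |H| = 10.

10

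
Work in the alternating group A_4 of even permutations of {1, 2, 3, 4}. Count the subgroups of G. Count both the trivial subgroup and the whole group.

|G| = 12, so by Lagrange every subgroup order divides 12. Divisors: 1, 2, 3, 4, 6, 12.
Subgroups by order — order 1: 1; order 2: 3; order 3: 4; order 4: 1; order 6: 0; order 12: 1.
Total: 1 + 3 + 4 + 1 + 0 + 1 = 10.

10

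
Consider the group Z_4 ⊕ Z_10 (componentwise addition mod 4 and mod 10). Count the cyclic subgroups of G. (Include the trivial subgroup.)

Group the elements of G by the cyclic subgroup they generate; each cyclic subgroup of order d accounts for φ(d) elements.
Cyclic subgroups by order — order 1: 1; order 2: 3; order 4: 2; order 5: 1; order 10: 3; order 20: 2.
Total: 12.

12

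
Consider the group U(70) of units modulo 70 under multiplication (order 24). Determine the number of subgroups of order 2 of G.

3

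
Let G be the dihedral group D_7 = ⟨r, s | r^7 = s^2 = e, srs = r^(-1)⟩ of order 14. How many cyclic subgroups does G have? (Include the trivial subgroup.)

Each element a generates a cyclic subgroup ⟨a⟩; distinct elements may generate the same one (a cyclic group of order d has φ(d) generators).
Cyclic subgroups by order — order 1: 1; order 2: 7; order 7: 1.
Total: 9.

9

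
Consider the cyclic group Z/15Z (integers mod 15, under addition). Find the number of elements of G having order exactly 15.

8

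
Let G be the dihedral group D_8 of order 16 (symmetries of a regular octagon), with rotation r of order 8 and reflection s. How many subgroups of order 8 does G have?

3

|G| = 16 and 8 | 16, so subgroups of order 8 are possible by Lagrange.
The subgroups of order 8 are: {e, r, r^2, r^3, r^4, r^5, r^6, r^7}; {e, r^2, r^4, r^6, s, r^2s, r^4s, r^6s}; {e, r^2, r^4, r^6, rs, r^3s, r^5s, r^7s}.
So G has 3 subgroups of order 8.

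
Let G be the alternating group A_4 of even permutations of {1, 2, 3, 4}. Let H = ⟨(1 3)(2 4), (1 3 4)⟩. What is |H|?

12

|⟨(1 3)(2 4)⟩| = 2 and |⟨(1 3 4)⟩| = 3, so |H| is a multiple of lcm(2, 3) = 6 and divides |G| = 12.
Closing {(1 3)(2 4), (1 3 4)} under the group operation gives all of G, so |H| = 12.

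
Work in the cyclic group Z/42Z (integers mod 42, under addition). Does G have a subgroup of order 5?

No

5 does not divide |G| = 42, so by Lagrange no subgroup of order 5 exists.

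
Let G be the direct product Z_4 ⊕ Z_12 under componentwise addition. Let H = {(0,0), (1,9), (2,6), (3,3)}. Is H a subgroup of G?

|H| = 4 divides |G| = 48, consistent with Lagrange.
H contains the identity, every element's inverse is in H, and H is closed under +: it is a subgroup.
In fact H = ⟨(3,3)⟩.

Yes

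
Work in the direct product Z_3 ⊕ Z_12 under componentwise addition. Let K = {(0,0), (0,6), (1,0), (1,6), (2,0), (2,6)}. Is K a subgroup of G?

|K| = 6 divides |G| = 36, consistent with Lagrange.
K contains the identity, every element's inverse is in K, and K is closed under +: it is a subgroup.
In fact K = ⟨(2,6)⟩.

Yes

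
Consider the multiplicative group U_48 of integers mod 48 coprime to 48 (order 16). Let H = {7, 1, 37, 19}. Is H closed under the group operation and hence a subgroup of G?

No

19 ∈ H but its inverse 43 ∉ H, so H is not a subgroup.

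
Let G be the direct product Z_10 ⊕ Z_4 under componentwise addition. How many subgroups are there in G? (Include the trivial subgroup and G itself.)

|G| = 40, so by Lagrange every subgroup order divides 40. Divisors: 1, 2, 4, 5, 8, 10, 20, 40.
Subgroups by order — order 1: 1; order 2: 3; order 4: 3; order 5: 1; order 8: 1; order 10: 3; order 20: 3; order 40: 1.
Total: 1 + 3 + 3 + 1 + 1 + 3 + 3 + 1 = 16.

16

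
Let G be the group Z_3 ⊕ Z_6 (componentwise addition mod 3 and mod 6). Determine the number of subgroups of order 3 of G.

4

|G| = 18 and 3 | 18, so subgroups of order 3 are possible by Lagrange.
The subgroups of order 3 are: {(0,0), (0,2), (0,4)}; {(0,0), (1,0), (2,0)}; {(0,0), (1,2), (2,4)}; {(0,0), (1,4), (2,2)}.
So G has 4 subgroups of order 3.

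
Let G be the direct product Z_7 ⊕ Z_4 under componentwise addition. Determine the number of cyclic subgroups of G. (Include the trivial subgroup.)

A cyclic subgroup of order d is generated by each of its φ(d) elements of order d, so the cyclic subgroups of order d number (#elements of order d)/φ(d).
Cyclic subgroups by order — order 1: 1; order 2: 1; order 4: 1; order 7: 1; order 14: 1; order 28: 1.
Total: 6.

6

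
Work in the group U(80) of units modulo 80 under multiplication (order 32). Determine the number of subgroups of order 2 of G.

7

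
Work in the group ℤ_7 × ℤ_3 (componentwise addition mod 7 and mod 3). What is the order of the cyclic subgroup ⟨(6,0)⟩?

7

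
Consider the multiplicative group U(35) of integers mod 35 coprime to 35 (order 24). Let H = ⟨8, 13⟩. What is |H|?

8

|⟨8⟩| = 4 and |⟨13⟩| = 4, so |H| is a multiple of lcm(4, 4) = 4 and divides |G| = 24.
Closing under the operation: H = {1, 6, 8, 13, 22, 27, 29, 34}, so |H| = 8.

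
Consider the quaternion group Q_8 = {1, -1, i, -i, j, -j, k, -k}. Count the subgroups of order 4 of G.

3

|G| = 8 and 4 | 8, so subgroups of order 4 are possible by Lagrange.
The subgroups of order 4 are: {1, -1, i, -i}; {1, -1, j, -j}; {1, -1, k, -k}.
So G has 3 subgroups of order 4.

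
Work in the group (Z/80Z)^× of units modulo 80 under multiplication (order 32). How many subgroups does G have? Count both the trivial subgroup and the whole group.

54

|G| = 32, so by Lagrange every subgroup order divides 32. Divisors: 1, 2, 4, 8, 16, 32.
Subgroups by order — order 1: 1; order 2: 7; order 4: 19; order 8: 19; order 16: 7; order 32: 1.
Total: 1 + 7 + 19 + 19 + 7 + 1 = 54.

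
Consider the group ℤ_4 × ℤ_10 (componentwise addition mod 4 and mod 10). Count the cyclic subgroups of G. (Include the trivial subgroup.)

Group the elements of G by the cyclic subgroup they generate; each cyclic subgroup of order d accounts for φ(d) elements.
Cyclic subgroups by order — order 1: 1; order 2: 3; order 4: 2; order 5: 1; order 10: 3; order 20: 2.
Total: 12.

12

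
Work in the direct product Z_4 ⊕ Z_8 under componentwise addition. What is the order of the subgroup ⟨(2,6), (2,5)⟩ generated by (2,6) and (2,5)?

|⟨(2,6)⟩| = 4 and |⟨(2,5)⟩| = 8, so |H| is a multiple of lcm(4, 8) = 8 and divides |G| = 32.
Closing under the operation: H = {(0,0), (0,1), (0,2), (0,3), (0,4), (0,5), (0,6), (0,7), (2,0), (2,1), (2,2), (2,3), (2,4), (2,5), (2,6), (2,7)}, so |H| = 16.

16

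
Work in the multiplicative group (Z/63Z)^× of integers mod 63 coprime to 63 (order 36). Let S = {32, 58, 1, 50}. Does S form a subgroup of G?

No

32 ∈ S but its inverse 2 ∉ S, so S is not a subgroup.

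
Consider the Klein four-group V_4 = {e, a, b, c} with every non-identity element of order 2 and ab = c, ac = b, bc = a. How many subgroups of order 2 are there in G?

3

|G| = 4 and 2 | 4, so subgroups of order 2 are possible by Lagrange.
The subgroups of order 2 are: {e, a}; {e, b}; {e, c}.
So G has 3 subgroups of order 2.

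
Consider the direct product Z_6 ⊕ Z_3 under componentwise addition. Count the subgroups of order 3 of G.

4

|G| = 18 and 3 | 18, so subgroups of order 3 are possible by Lagrange.
The subgroups of order 3 are: {(0,0), (0,1), (0,2)}; {(0,0), (2,0), (4,0)}; {(0,0), (2,1), (4,2)}; {(0,0), (2,2), (4,1)}.
So G has 4 subgroups of order 3.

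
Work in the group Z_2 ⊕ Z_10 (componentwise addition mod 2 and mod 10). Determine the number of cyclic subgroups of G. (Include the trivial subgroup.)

8

A cyclic subgroup of order d is generated by each of its φ(d) elements of order d, so the cyclic subgroups of order d number (#elements of order d)/φ(d).
Cyclic subgroups by order — order 1: 1; order 2: 3; order 5: 1; order 10: 3.
Total: 8.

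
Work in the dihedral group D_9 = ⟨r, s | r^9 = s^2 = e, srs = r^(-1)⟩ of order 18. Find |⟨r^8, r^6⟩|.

9

|⟨r^8⟩| = 9 and |⟨r^6⟩| = 3, so |H| is a multiple of lcm(9, 3) = 9 and divides |G| = 18.
Closing under the operation: H = {e, r, r^2, r^3, r^4, r^5, r^6, r^7, r^8}, so |H| = 9.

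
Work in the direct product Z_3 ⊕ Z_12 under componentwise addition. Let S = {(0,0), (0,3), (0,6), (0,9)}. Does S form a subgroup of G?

|S| = 4 divides |G| = 36, consistent with Lagrange.
S contains the identity, every element's inverse is in S, and S is closed under +: it is a subgroup.
In fact S = ⟨(0,3)⟩.

Yes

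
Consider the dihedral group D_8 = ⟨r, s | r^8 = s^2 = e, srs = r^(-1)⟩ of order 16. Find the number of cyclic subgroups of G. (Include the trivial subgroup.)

12

Group the elements of G by the cyclic subgroup they generate; each cyclic subgroup of order d accounts for φ(d) elements.
Cyclic subgroups by order — order 1: 1; order 2: 9; order 4: 1; order 8: 1.
Total: 12.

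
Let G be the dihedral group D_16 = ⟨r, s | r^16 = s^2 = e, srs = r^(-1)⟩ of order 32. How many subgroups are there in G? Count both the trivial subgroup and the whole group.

36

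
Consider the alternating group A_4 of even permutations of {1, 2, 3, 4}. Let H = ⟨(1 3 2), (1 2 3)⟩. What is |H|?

3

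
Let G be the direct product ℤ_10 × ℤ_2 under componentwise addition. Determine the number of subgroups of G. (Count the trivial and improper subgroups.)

10

|G| = 20, so by Lagrange every subgroup order divides 20. Divisors: 1, 2, 4, 5, 10, 20.
Subgroups by order — order 1: 1; order 2: 3; order 4: 1; order 5: 1; order 10: 3; order 20: 1.
Total: 1 + 3 + 1 + 1 + 3 + 1 = 10.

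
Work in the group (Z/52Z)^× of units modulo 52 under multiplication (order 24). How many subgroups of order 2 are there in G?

|G| = 24 and 2 | 24, so subgroups of order 2 are possible by Lagrange.
The subgroups of order 2 are: {1, 25}; {1, 27}; {1, 51}.
So G has 3 subgroups of order 2.

3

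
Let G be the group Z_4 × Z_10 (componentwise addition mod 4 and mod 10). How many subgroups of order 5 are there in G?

1

|G| = 40 and 5 | 40, so subgroups of order 5 are possible by Lagrange.
The subgroups of order 5 are: {(0,0), (0,2), (0,4), (0,6), (0,8)}.
So G has 1 subgroup of order 5.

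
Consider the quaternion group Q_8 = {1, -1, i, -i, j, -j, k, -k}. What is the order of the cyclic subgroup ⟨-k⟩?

Computing powers of -k: the smallest k with (-k)^k = e is k = 4.

4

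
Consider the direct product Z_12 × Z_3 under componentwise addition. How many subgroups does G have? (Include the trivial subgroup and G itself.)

18

|G| = 36, so by Lagrange every subgroup order divides 36. Divisors: 1, 2, 3, 4, 6, 9, 12, 18, 36.
Subgroups by order — order 1: 1; order 2: 1; order 3: 4; order 4: 1; order 6: 4; order 9: 1; order 12: 4; order 18: 1; order 36: 1.
Total: 1 + 1 + 4 + 1 + 4 + 1 + 4 + 1 + 1 = 18.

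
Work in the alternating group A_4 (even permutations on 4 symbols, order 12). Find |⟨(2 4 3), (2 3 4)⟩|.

3

|⟨(2 4 3)⟩| = 3 and |⟨(2 3 4)⟩| = 3, so |H| is a multiple of lcm(3, 3) = 3 and divides |G| = 12.
Closing under the operation: H = {e, (2 3 4), (2 4 3)}, so |H| = 3.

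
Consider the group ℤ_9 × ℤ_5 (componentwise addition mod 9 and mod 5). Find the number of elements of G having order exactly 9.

6

An element (a,b) has order lcm(ord(a), ord(b)); count pairs with lcm equal to 9.
Enumerating gives 6 such elements.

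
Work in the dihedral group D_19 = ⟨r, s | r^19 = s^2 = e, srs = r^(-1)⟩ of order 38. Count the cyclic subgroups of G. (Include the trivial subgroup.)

21

Group the elements of G by the cyclic subgroup they generate; each cyclic subgroup of order d accounts for φ(d) elements.
Cyclic subgroups by order — order 1: 1; order 2: 19; order 19: 1.
Total: 21.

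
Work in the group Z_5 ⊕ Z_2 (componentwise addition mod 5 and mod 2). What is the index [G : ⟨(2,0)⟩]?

2

|⟨(2,0)⟩| = 5 and |G| = 10.
By Lagrange, [G : H] = |G|/|H| = 10/5 = 2.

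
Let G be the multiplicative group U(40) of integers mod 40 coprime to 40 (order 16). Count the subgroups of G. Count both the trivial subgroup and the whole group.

27

|G| = 16, so by Lagrange every subgroup order divides 16. Divisors: 1, 2, 4, 8, 16.
Subgroups by order — order 1: 1; order 2: 7; order 4: 11; order 8: 7; order 16: 1.
Total: 1 + 7 + 11 + 7 + 1 = 27.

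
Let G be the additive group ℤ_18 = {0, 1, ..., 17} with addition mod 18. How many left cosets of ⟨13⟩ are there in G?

1

|⟨13⟩| = 18 and |G| = 18.
By Lagrange, [G : H] = |G|/|H| = 18/18 = 1.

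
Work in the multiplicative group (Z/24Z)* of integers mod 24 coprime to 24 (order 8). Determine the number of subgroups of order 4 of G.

|G| = 8 and 4 | 8, so subgroups of order 4 are possible by Lagrange.
The subgroups of order 4 are: {1, 11, 13, 23}; {1, 11, 17, 19}; {1, 5, 7, 11}; {1, 5, 13, 17}; … (7 in all).
So G has 7 subgroups of order 4.

7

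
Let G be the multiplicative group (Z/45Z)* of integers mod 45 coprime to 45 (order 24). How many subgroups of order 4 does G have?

3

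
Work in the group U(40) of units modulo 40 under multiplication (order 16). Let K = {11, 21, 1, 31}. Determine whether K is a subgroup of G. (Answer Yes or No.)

Yes

|K| = 4 divides |G| = 16, consistent with Lagrange.
K contains the identity, every element's inverse is in K, and K is closed under ·: it is a subgroup.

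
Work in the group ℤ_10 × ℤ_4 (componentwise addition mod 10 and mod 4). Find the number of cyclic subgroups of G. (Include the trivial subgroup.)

A cyclic subgroup of order d is generated by each of its φ(d) elements of order d, so the cyclic subgroups of order d number (#elements of order d)/φ(d).
Cyclic subgroups by order — order 1: 1; order 2: 3; order 4: 2; order 5: 1; order 10: 3; order 20: 2.
Total: 12.

12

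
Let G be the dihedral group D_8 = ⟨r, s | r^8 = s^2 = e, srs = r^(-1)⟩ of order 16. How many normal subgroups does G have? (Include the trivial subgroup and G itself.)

7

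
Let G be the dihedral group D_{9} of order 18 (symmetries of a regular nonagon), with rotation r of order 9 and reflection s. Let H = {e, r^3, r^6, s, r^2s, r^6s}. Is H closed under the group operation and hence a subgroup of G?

No

Closure fails: s · r^6 = r^3s ∉ H. So H is not a subgroup.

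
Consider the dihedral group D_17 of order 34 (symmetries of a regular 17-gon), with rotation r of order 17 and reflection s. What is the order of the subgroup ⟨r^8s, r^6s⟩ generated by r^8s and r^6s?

34

|⟨r^8s⟩| = 2 and |⟨r^6s⟩| = 2, so |H| is a multiple of lcm(2, 2) = 2 and divides |G| = 34.
Closing {r^8s, r^6s} under the group operation gives all of G, so |H| = 34.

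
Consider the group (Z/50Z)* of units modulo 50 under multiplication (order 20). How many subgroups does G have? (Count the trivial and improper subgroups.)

6

|G| = 20, so by Lagrange every subgroup order divides 20. Divisors: 1, 2, 4, 5, 10, 20.
Subgroups by order — order 1: 1; order 2: 1; order 4: 1; order 5: 1; order 10: 1; order 20: 1.
Total: 1 + 1 + 1 + 1 + 1 + 1 = 6.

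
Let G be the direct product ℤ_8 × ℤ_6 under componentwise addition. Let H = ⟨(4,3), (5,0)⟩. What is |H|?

16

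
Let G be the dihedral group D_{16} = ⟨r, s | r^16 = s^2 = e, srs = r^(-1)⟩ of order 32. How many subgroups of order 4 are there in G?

9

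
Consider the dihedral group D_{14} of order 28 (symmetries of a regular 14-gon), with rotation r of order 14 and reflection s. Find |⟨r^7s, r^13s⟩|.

14

|⟨r^7s⟩| = 2 and |⟨r^13s⟩| = 2, so |H| is a multiple of lcm(2, 2) = 2 and divides |G| = 28.
Closing under the operation: H = {e, r^2, r^4, r^6, r^8, r^10, r^12, rs, r^3s, r^5s, r^7s, r^9s, r^11s, r^13s}, so |H| = 14.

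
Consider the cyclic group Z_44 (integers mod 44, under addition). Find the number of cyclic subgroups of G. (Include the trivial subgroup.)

6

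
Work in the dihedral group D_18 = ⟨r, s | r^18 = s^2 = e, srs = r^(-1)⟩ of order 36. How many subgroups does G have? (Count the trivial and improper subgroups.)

45

|G| = 36, so by Lagrange every subgroup order divides 36. Divisors: 1, 2, 3, 4, 6, 9, 12, 18, 36.
Subgroups by order — order 1: 1; order 2: 19; order 3: 1; order 4: 9; order 6: 7; order 9: 1; order 12: 3; order 18: 3; order 36: 1.
Total: 1 + 19 + 1 + 9 + 7 + 1 + 3 + 3 + 1 = 45.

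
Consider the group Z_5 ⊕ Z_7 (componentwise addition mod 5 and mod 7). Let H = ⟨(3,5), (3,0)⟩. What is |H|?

|⟨(3,5)⟩| = 35 and |⟨(3,0)⟩| = 5, so |H| is a multiple of lcm(35, 5) = 35 and divides |G| = 35.
Closing {(3,5), (3,0)} under the group operation gives all of G, so |H| = 35.

35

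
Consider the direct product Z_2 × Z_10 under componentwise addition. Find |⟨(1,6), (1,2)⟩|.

10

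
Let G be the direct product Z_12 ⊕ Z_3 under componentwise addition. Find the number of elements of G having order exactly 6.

8

An element (a,b) has order lcm(ord(a), ord(b)); count pairs with lcm equal to 6.
Enumerating gives 8 such elements.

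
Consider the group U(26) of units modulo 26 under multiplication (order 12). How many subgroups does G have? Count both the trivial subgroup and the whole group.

6

|G| = 12, so by Lagrange every subgroup order divides 12. Divisors: 1, 2, 3, 4, 6, 12.
Subgroups by order — order 1: 1; order 2: 1; order 3: 1; order 4: 1; order 6: 1; order 12: 1.
Total: 1 + 1 + 1 + 1 + 1 + 1 = 6.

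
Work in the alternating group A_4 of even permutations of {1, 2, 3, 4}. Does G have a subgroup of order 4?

4 | 12. A subgroup of order 4 is {e, (1 2)(3 4), (1 3)(2 4), (1 4)(2 3)}.

Yes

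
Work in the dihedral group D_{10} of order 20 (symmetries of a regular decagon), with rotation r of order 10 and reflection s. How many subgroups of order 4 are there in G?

|G| = 20 and 4 | 20, so subgroups of order 4 are possible by Lagrange.
The subgroups of order 4 are: {e, r^5, r^2s, r^7s}; {e, r^5, r^3s, r^8s}; {e, r^5, r^4s, r^9s}; {e, r^5, s, r^5s}; … (5 in all).
So G has 5 subgroups of order 4.

5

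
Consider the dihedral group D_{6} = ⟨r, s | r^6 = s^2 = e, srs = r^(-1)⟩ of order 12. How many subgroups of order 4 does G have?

|G| = 12 and 4 | 12, so subgroups of order 4 are possible by Lagrange.
The subgroups of order 4 are: {e, r^3, r^2s, r^5s}; {e, r^3, s, r^3s}; {e, r^3, rs, r^4s}.
So G has 3 subgroups of order 4.

3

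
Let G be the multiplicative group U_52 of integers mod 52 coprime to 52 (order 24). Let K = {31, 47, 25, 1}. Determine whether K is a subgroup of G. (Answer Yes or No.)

Yes

|K| = 4 divides |G| = 24, consistent with Lagrange.
K contains the identity, every element's inverse is in K, and K is closed under ·: it is a subgroup.
In fact K = ⟨47⟩.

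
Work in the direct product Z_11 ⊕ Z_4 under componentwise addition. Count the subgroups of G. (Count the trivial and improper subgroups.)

|G| = 44, so by Lagrange every subgroup order divides 44. Divisors: 1, 2, 4, 11, 22, 44.
Subgroups by order — order 1: 1; order 2: 1; order 4: 1; order 11: 1; order 22: 1; order 44: 1.
Total: 1 + 1 + 1 + 1 + 1 + 1 = 6.

6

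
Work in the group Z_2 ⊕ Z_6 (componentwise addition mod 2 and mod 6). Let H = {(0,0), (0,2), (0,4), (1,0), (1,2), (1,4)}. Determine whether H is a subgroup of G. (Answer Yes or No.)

Yes

|H| = 6 divides |G| = 12, consistent with Lagrange.
H contains the identity, every element's inverse is in H, and H is closed under +: it is a subgroup.
In fact H = ⟨(1,2)⟩.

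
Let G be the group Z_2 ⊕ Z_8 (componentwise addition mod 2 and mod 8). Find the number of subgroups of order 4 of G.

|G| = 16 and 4 | 16, so subgroups of order 4 are possible by Lagrange.
The subgroups of order 4 are: {(0,0), (0,2), (0,4), (0,6)}; {(0,0), (0,4), (1,0), (1,4)}; {(0,0), (0,4), (1,2), (1,6)}.
So G has 3 subgroups of order 4.

3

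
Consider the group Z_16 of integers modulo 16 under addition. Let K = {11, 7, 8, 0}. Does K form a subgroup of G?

No

11 ∈ K but its inverse 5 ∉ K, so K is not a subgroup.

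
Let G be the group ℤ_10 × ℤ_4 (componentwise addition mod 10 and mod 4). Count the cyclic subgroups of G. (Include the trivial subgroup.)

12

Each element a generates a cyclic subgroup ⟨a⟩; distinct elements may generate the same one (a cyclic group of order d has φ(d) generators).
Cyclic subgroups by order — order 1: 1; order 2: 3; order 4: 2; order 5: 1; order 10: 3; order 20: 2.
Total: 12.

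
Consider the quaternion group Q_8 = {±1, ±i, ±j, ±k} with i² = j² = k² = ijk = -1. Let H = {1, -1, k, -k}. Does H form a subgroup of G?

|H| = 4 divides |G| = 8, consistent with Lagrange.
H contains the identity, every element's inverse is in H, and H is closed under ·: it is a subgroup.
In fact H = ⟨-k⟩.

Yes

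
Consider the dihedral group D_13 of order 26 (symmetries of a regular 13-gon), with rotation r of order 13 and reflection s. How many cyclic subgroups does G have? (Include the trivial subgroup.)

15

Each element a generates a cyclic subgroup ⟨a⟩; distinct elements may generate the same one (a cyclic group of order d has φ(d) generators).
Cyclic subgroups by order — order 1: 1; order 2: 13; order 13: 1.
Total: 15.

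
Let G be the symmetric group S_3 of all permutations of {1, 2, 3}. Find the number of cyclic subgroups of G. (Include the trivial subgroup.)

Each element a generates a cyclic subgroup ⟨a⟩; distinct elements may generate the same one (a cyclic group of order d has φ(d) generators).
Cyclic subgroups by order — order 1: 1; order 2: 3; order 3: 1.
Total: 5.

5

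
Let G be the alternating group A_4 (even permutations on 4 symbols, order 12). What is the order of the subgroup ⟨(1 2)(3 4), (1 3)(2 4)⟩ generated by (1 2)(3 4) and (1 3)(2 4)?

4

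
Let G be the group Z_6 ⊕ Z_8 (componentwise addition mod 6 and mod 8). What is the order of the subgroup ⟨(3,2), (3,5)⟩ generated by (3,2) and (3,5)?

16

|⟨(3,2)⟩| = 4 and |⟨(3,5)⟩| = 8, so |H| is a multiple of lcm(4, 8) = 8 and divides |G| = 48.
Closing under the operation: H = {(0,0), (0,1), (0,2), (0,3), (0,4), (0,5), (0,6), (0,7), (3,0), (3,1), (3,2), (3,3), (3,4), (3,5), (3,6), (3,7)}, so |H| = 16.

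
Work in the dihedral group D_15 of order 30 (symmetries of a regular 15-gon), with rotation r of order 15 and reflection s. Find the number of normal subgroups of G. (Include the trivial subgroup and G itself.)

5

G has 28 subgroups. Checking conjugation-invariance by order — order 1: 1/1 normal; order 2: 0/15 normal; order 3: 1/1 normal; order 5: 1/1 normal; order 6: 0/5 normal; order 10: 0/3 normal; order 15: 1/1 normal; order 30: 1/1 normal.
Total normal subgroups: 5.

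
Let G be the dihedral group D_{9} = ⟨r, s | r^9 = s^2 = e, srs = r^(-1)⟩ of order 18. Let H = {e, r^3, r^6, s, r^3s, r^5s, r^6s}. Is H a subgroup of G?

|H| = 7 does not divide |G| = 18, so by Lagrange H is not a subgroup.

No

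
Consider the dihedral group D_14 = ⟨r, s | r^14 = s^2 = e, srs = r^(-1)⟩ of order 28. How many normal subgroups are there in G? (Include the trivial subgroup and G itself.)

G has 28 subgroups. Checking conjugation-invariance by order — order 1: 1/1 normal; order 2: 1/15 normal; order 4: 0/7 normal; order 7: 1/1 normal; order 14: 3/3 normal; order 28: 1/1 normal.
Total normal subgroups: 7.

7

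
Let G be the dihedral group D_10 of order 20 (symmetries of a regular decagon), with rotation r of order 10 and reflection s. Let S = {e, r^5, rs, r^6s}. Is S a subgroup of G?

|S| = 4 divides |G| = 20, consistent with Lagrange.
S contains the identity, every element's inverse is in S, and S is closed under ·: it is a subgroup.

Yes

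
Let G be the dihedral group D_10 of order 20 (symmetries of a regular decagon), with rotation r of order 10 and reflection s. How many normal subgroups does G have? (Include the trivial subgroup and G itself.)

7

G has 22 subgroups. Checking conjugation-invariance by order — order 1: 1/1 normal; order 2: 1/11 normal; order 4: 0/5 normal; order 5: 1/1 normal; order 10: 3/3 normal; order 20: 1/1 normal.
Total normal subgroups: 7.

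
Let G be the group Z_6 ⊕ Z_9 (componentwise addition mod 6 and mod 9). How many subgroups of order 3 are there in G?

4

|G| = 54 and 3 | 54, so subgroups of order 3 are possible by Lagrange.
The subgroups of order 3 are: {(0,0), (0,3), (0,6)}; {(0,0), (2,0), (4,0)}; {(0,0), (2,3), (4,6)}; {(0,0), (2,6), (4,3)}.
So G has 4 subgroups of order 3.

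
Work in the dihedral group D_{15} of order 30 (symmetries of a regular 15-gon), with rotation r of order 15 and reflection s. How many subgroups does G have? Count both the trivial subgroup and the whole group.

28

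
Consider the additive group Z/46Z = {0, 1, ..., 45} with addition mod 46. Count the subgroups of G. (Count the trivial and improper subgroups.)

4

A cyclic group of order 46 has exactly one subgroup for each divisor of 46.
Divisors of 46: 1, 2, 23, 46.
So Z/46Z has 4 subgroups.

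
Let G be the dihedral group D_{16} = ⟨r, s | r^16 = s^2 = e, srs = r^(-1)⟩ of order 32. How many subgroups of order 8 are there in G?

5

|G| = 32 and 8 | 32, so subgroups of order 8 are possible by Lagrange.
The subgroups of order 8 are: {e, r^2, r^4, r^6, r^8, r^10, r^12, r^14}; {e, r^4, r^8, r^12, r^2s, r^6s, r^10s, r^14s}; {e, r^4, r^8, r^12, r^3s, r^7s, r^11s, r^15s}; {e, r^4, r^8, r^12, s, r^4s, r^8s, r^12s}; … (5 in all).
So G has 5 subgroups of order 8.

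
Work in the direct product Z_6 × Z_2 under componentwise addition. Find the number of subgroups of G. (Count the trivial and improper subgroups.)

10

|G| = 12, so by Lagrange every subgroup order divides 12. Divisors: 1, 2, 3, 4, 6, 12.
Subgroups by order — order 1: 1; order 2: 3; order 3: 1; order 4: 1; order 6: 3; order 12: 1.
Total: 1 + 3 + 1 + 1 + 3 + 1 = 10.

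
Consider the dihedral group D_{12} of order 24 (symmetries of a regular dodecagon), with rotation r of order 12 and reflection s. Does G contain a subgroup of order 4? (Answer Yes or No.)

Yes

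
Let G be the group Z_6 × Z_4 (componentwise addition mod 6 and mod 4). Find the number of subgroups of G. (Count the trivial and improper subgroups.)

|G| = 24, so by Lagrange every subgroup order divides 24. Divisors: 1, 2, 3, 4, 6, 8, 12, 24.
Subgroups by order — order 1: 1; order 2: 3; order 3: 1; order 4: 3; order 6: 3; order 8: 1; order 12: 3; order 24: 1.
Total: 1 + 3 + 1 + 3 + 3 + 1 + 3 + 1 = 16.

16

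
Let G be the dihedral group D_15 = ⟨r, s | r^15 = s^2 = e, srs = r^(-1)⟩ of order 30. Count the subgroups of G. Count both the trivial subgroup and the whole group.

28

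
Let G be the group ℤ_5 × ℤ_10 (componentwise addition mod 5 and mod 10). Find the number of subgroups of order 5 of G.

|G| = 50 and 5 | 50, so subgroups of order 5 are possible by Lagrange.
The subgroups of order 5 are: {(0,0), (0,2), (0,4), (0,6), (0,8)}; {(0,0), (1,0), (2,0), (3,0), (4,0)}; {(0,0), (1,2), (2,4), (3,6), (4,8)}; {(0,0), (1,4), (2,8), (3,2), (4,6)}; … (6 in all).
So G has 6 subgroups of order 5.

6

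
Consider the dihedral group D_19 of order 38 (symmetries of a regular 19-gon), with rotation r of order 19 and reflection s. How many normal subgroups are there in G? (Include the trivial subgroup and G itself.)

3

G has 22 subgroups. Checking conjugation-invariance by order — order 1: 1/1 normal; order 2: 0/19 normal; order 19: 1/1 normal; order 38: 1/1 normal.
Total normal subgroups: 3.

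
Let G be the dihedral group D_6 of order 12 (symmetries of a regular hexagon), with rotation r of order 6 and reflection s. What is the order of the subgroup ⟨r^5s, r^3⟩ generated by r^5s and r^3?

|⟨r^5s⟩| = 2 and |⟨r^3⟩| = 2, so |H| is a multiple of lcm(2, 2) = 2 and divides |G| = 12.
Closing under the operation: H = {e, r^3, r^2s, r^5s}, so |H| = 4.

4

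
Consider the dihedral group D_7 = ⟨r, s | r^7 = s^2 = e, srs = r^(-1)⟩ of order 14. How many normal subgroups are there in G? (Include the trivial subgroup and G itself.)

G has 10 subgroups. Checking conjugation-invariance by order — order 1: 1/1 normal; order 2: 0/7 normal; order 7: 1/1 normal; order 14: 1/1 normal.
Total normal subgroups: 3.

3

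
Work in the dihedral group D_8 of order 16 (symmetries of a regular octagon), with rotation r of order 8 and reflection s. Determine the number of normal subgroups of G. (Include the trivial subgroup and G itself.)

7

G has 19 subgroups. Checking conjugation-invariance by order — order 1: 1/1 normal; order 2: 1/9 normal; order 4: 1/5 normal; order 8: 3/3 normal; order 16: 1/1 normal.
Total normal subgroups: 7.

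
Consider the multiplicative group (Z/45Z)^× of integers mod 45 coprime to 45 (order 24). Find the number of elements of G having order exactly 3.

The elements of order 3 are: 16, 31.
That's 2.

2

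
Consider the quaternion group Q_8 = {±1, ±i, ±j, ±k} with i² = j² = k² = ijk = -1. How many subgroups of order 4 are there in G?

|G| = 8 and 4 | 8, so subgroups of order 4 are possible by Lagrange.
The subgroups of order 4 are: {1, -1, i, -i}; {1, -1, j, -j}; {1, -1, k, -k}.
So G has 3 subgroups of order 4.

3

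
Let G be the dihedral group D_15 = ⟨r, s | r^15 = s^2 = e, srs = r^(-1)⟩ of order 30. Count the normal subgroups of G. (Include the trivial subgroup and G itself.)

G has 28 subgroups. Checking conjugation-invariance by order — order 1: 1/1 normal; order 2: 0/15 normal; order 3: 1/1 normal; order 5: 1/1 normal; order 6: 0/5 normal; order 10: 0/3 normal; order 15: 1/1 normal; order 30: 1/1 normal.
Total normal subgroups: 5.

5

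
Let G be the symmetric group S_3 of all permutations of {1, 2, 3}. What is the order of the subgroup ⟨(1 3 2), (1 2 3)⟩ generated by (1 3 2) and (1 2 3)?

3

|⟨(1 3 2)⟩| = 3 and |⟨(1 2 3)⟩| = 3, so |H| is a multiple of lcm(3, 3) = 3 and divides |G| = 6.
Closing under the operation: H = {e, (1 2 3), (1 3 2)}, so |H| = 3.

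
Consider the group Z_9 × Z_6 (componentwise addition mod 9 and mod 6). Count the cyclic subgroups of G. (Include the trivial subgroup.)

Group the elements of G by the cyclic subgroup they generate; each cyclic subgroup of order d accounts for φ(d) elements.
Cyclic subgroups by order — order 1: 1; order 2: 1; order 3: 4; order 6: 4; order 9: 3; order 18: 3.
Total: 16.

16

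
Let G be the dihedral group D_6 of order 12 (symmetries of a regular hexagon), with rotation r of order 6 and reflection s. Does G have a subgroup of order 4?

Yes

4 | 12. A subgroup of order 4 is {e, r^3, r^2s, r^5s}.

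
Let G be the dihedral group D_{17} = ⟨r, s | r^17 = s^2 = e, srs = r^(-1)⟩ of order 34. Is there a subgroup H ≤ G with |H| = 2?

Yes

2 | 34. A subgroup of order 2 is {e, r^10s}.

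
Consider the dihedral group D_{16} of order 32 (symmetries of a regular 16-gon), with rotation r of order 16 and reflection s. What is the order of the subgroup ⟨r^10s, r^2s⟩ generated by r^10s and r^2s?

4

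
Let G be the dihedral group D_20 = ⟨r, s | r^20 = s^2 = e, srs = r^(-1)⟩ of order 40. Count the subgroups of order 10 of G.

5

|G| = 40 and 10 | 40, so subgroups of order 10 are possible by Lagrange.
The subgroups of order 10 are: {e, r^2, r^4, r^6, r^8, r^10, r^12, r^14, r^16, r^18}; {e, r^4, r^8, r^12, r^16, r^2s, r^6s, r^10s, r^14s, r^18s}; {e, r^4, r^8, r^12, r^16, r^3s, r^7s, r^11s, r^15s, r^19s}; {e, r^4, r^8, r^12, r^16, s, r^4s, r^8s, r^12s, r^16s}; … (5 in all).
So G has 5 subgroups of order 10.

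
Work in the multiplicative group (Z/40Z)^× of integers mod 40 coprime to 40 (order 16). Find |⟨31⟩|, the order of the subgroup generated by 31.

Compute successive powers of 31 mod 40: 31, 1; 31^2 ≡ 1 (mod 40).
So |⟨31⟩| = 2.

2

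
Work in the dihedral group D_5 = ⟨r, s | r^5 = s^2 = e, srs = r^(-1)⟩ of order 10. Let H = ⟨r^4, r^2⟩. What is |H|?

5

|⟨r^4⟩| = 5 and |⟨r^2⟩| = 5, so |H| is a multiple of lcm(5, 5) = 5 and divides |G| = 10.
Closing under the operation: H = {e, r, r^2, r^3, r^4}, so |H| = 5.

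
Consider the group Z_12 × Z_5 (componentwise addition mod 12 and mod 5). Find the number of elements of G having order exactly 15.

An element (a,b) has order lcm(ord(a), ord(b)); count pairs with lcm equal to 15.
Enumerating gives 8 such elements.

8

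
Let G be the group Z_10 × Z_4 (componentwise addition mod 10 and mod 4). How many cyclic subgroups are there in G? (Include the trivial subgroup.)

A cyclic subgroup of order d is generated by each of its φ(d) elements of order d, so the cyclic subgroups of order d number (#elements of order d)/φ(d).
Cyclic subgroups by order — order 1: 1; order 2: 3; order 4: 2; order 5: 1; order 10: 3; order 20: 2.
Total: 12.

12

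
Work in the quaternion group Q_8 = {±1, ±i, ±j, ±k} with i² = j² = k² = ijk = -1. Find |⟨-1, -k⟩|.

4

|⟨-1⟩| = 2 and |⟨-k⟩| = 4, so |H| is a multiple of lcm(2, 4) = 4 and divides |G| = 8.
Closing under the operation: H = {1, -1, k, -k}, so |H| = 4.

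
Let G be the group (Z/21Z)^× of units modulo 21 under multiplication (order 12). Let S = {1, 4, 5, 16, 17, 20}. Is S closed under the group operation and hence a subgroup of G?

Yes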